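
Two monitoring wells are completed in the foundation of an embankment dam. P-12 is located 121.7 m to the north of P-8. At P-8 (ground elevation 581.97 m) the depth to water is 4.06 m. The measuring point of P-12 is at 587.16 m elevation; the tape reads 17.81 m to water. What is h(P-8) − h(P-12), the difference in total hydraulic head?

Δh ≈ 8.56 m

Total head at P-8: h = 581.97 − 4.06 = 577.91 m.
Total head at P-12: h = 587.16 − 17.81 = 569.35 m.
Head difference: h(P-8) − h(P-12) = 577.91 − 569.35 = 8.56 m.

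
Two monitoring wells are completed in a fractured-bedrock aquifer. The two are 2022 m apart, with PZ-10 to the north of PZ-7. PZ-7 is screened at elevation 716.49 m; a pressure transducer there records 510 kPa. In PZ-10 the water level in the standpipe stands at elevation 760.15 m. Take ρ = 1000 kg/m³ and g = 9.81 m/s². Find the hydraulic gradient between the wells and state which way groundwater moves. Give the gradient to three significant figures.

i ≈ 0.00412; groundwater flows toward the north

Pressure head at PZ-7: ψ = P/(ρg) = 510×1000 / (1000 × 9.81) = 51.99 m.
Total head at PZ-7: h = z + ψ = 716.49 + 51.99 = 768.48 m.
Total head at PZ-10: h = 760.15 m (water level in the piezometer is the total head).
Head difference: h(PZ-7) − h(PZ-10) = 768.48 − 760.15 = 8.33 m.
Hydraulic gradient: i = |Δh| / L = 8.33 / 2022 = 0.00412.
Flow is from higher to lower head: from PZ-7 toward PZ-10, i.e. toward the north.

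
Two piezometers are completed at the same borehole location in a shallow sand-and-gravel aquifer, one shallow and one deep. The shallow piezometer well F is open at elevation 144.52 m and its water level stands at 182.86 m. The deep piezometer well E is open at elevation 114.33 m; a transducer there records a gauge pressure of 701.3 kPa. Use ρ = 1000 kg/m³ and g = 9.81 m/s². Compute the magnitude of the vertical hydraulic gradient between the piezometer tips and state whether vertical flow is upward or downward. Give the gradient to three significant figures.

Total head at well F: h = 182.86 m (water level in the standpipe).
Pressure head at well E: ψ = P/(ρg) = 701.3×1000 / (1000 × 9.81) = 71.49 m.
Total head at well E: h = z + ψ = 114.33 + 71.49 = 185.82 m.
Δh = h(well F) − h(well E) = 182.86 − 185.82 = -2.96 m.
Vertical separation Δz = 144.52 − 114.33 = 30.19 m.
|i_v| = |Δh| / Δz = 2.96 / 30.19 = 0.0980.
Head is higher in the deep piezometer, so vertical flow is upward (discharge condition).

|i_v| ≈ 0.0980; vertical flow is upward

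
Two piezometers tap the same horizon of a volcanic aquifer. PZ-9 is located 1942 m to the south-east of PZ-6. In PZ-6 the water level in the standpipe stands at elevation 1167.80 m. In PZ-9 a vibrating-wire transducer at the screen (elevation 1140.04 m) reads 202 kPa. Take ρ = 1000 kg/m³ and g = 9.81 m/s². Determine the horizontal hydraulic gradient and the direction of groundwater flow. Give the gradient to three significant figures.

Total head at PZ-6: h = 1167.80 m (water level in the piezometer is the total head).
Pressure head at PZ-9: ψ = P/(ρg) = 202×1000 / (1000 × 9.81) = 20.59 m.
Total head at PZ-9: h = z + ψ = 1140.04 + 20.59 = 1160.63 m.
Head difference: h(PZ-6) − h(PZ-9) = 1167.80 − 1160.63 = 7.17 m.
Hydraulic gradient: i = |Δh| / L = 7.17 / 1942 = 0.00369.
Flow is from higher to lower head: from PZ-6 toward PZ-9, i.e. toward the south-east.

i ≈ 0.00369; groundwater flows toward the south-east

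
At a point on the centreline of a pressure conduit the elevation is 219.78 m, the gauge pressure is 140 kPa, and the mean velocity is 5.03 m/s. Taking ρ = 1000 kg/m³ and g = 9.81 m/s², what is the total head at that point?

Pressure head ψ = P/(ρg) = 140×1000 / (1000 × 9.81) = 14.27 m.
Velocity head = v²/(2g) = 5.03² / (2 × 9.81) = 1.290 m.
h = z + ψ + v²/(2g) = 219.78 + 14.27 + 1.290 = 235.34 m.

h ≈ 235.34 m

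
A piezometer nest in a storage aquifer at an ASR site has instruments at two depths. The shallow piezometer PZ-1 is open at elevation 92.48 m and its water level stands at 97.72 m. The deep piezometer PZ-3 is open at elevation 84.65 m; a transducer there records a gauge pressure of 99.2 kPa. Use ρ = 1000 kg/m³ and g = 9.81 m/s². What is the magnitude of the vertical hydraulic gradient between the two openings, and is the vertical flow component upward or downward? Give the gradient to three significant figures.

|i_v| ≈ 0.378; vertical flow is downward

Total head at PZ-1: h = 97.72 m (water level in the standpipe).
Pressure head at PZ-3: ψ = P/(ρg) = 99.2×1000 / (1000 × 9.81) = 10.11 m.
Total head at PZ-3: h = z + ψ = 84.65 + 10.11 = 94.76 m.
Δh = h(PZ-1) − h(PZ-3) = 97.72 − 94.76 = 2.96 m.
Vertical separation Δz = 92.48 − 84.65 = 7.83 m.
|i_v| = |Δh| / Δz = 2.96 / 7.83 = 0.378.
Head is higher in the shallow piezometer, so vertical flow is downward (recharge condition).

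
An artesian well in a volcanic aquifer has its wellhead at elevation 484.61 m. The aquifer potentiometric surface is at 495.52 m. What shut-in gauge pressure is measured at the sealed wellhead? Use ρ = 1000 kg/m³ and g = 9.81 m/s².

P ≈ 107 kPa

Head above the cap: Δh = 495.52 − 484.61 = 10.91 m.
P = ρgΔh = 1000 × 9.81 × 10.91 = 107027 Pa ≈ 107 kPa.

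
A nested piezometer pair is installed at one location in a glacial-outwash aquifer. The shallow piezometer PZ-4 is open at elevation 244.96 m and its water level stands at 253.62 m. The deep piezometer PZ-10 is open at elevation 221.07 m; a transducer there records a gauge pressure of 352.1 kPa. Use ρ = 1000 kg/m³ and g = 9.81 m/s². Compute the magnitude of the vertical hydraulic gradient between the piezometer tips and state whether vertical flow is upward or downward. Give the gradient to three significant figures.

Total head at PZ-4: h = 253.62 m (water level in the standpipe).
Pressure head at PZ-10: ψ = P/(ρg) = 352.1×1000 / (1000 × 9.81) = 35.89 m.
Total head at PZ-10: h = z + ψ = 221.07 + 35.89 = 256.96 m.
Δh = h(PZ-4) − h(PZ-10) = 253.62 − 256.96 = -3.34 m.
Vertical separation Δz = 244.96 − 221.07 = 23.89 m.
|i_v| = |Δh| / Δz = 3.34 / 23.89 = 0.140.
Head is higher in the deep piezometer, so vertical flow is upward (discharge condition).

|i_v| ≈ 0.140; vertical flow is upward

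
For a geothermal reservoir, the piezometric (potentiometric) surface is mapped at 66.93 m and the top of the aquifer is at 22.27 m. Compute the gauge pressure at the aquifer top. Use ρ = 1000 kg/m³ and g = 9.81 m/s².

P ≈ 438 kPa

Pressure head at the aquifer top: ψ = h − z = 66.93 − 22.27 = 44.66 m.
P = ρgψ = 1000 × 9.81 × 44.66 = 438115 Pa ≈ 438 kPa.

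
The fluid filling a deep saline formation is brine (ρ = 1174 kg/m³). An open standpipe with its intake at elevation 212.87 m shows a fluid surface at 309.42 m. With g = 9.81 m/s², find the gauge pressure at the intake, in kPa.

P ≈ 1110 kPa

Pressure head ψ = h − z = 309.42 − 212.87 = 96.55 m.
P = ρgψ = 1174 × 9.81 × 96.55 = 1111961 Pa ≈ 1110 kPa.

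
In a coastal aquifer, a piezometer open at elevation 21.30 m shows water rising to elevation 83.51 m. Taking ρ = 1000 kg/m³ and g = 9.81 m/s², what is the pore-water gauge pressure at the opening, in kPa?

Pressure head ψ = h − z = 83.51 − 21.30 = 62.21 m.
P = ρgψ = 1000 × 9.81 × 62.21 = 610280 Pa ≈ 610 kPa.

P ≈ 610 kPa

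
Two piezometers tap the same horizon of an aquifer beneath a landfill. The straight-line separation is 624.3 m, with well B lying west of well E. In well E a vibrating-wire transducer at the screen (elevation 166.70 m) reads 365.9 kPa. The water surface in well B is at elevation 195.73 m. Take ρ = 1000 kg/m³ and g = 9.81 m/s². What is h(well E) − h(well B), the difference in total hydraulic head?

Δh ≈ 8.27 m

Pressure head at well E: ψ = P/(ρg) = 365.9×1000 / (1000 × 9.81) = 37.30 m.
Total head at well E: h = z + ψ = 166.70 + 37.30 = 204.00 m.
Total head at well B: h = 195.73 m (water level in the piezometer is the total head).
Head difference: h(well E) − h(well B) = 204.00 − 195.73 = 8.27 m.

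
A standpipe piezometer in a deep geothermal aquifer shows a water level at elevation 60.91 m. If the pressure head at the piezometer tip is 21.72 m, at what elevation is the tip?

z ≈ 39.19 m

z = h − ψ = 60.91 − 21.72 = 39.19 m.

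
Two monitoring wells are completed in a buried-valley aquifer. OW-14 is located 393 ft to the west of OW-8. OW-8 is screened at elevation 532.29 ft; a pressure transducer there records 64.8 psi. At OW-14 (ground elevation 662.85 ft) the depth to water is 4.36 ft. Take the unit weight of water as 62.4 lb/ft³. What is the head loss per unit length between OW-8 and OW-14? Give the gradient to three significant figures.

Pressure head at OW-8: ψ = 144·P/γ = 144 × 64.8 / 62.4 = 149.54 ft.
Total head at OW-8: h = z + ψ = 532.29 + 149.54 = 681.83 ft.
Total head at OW-14: h = 662.85 − 4.36 = 658.49 ft.
Head difference: h(OW-8) − h(OW-14) = 681.83 − 658.49 = 23.34 ft.
Hydraulic gradient: i = |Δh| / L = 23.34 / 393 = 0.0594.

i ≈ 0.0594 ft/ft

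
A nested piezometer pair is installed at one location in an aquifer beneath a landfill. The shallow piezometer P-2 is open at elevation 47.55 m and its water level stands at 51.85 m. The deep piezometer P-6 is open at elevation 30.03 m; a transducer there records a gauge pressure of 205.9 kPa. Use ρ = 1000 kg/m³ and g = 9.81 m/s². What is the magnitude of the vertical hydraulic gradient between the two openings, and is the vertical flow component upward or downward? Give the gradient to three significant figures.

Total head at P-2: h = 51.85 m (water level in the standpipe).
Pressure head at P-6: ψ = P/(ρg) = 205.9×1000 / (1000 × 9.81) = 20.99 m.
Total head at P-6: h = z + ψ = 30.03 + 20.99 = 51.02 m.
Δh = h(P-2) − h(P-6) = 51.85 − 51.02 = 0.83 m.
Vertical separation Δz = 47.55 − 30.03 = 17.52 m.
|i_v| = |Δh| / Δz = 0.83 / 17.52 = 0.0474.
Head is higher in the shallow piezometer, so vertical flow is downward (recharge condition).

|i_v| ≈ 0.0474; vertical flow is downward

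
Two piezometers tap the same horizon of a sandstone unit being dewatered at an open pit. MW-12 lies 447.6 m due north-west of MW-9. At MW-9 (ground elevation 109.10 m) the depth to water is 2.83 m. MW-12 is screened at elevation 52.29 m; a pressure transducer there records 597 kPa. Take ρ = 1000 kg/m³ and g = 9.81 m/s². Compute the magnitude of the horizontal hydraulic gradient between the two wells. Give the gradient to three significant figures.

Total head at MW-9: h = 109.10 − 2.83 = 106.27 m.
Pressure head at MW-12: ψ = P/(ρg) = 597×1000 / (1000 × 9.81) = 60.86 m.
Total head at MW-12: h = z + ψ = 52.29 + 60.86 = 113.15 m.
Head difference: h(MW-9) − h(MW-12) = 106.27 − 113.15 = -6.88 m.
Hydraulic gradient: i = |Δh| / L = 6.88 / 447.6 = 0.0154.

i ≈ 0.0154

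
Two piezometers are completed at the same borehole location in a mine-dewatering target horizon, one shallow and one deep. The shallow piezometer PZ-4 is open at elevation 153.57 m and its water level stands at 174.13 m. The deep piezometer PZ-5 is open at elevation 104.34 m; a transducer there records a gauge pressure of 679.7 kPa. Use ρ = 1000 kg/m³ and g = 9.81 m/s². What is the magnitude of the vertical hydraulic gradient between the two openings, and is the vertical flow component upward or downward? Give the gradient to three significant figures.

Total head at PZ-4: h = 174.13 m (water level in the standpipe).
Pressure head at PZ-5: ψ = P/(ρg) = 679.7×1000 / (1000 × 9.81) = 69.29 m.
Total head at PZ-5: h = z + ψ = 104.34 + 69.29 = 173.63 m.
Δh = h(PZ-4) − h(PZ-5) = 174.13 − 173.63 = 0.50 m.
Vertical separation Δz = 153.57 − 104.34 = 49.23 m.
|i_v| = |Δh| / Δz = 0.50 / 49.23 = 0.0102.
Head is higher in the shallow piezometer, so vertical flow is downward (recharge condition).

|i_v| ≈ 0.0102; vertical flow is downward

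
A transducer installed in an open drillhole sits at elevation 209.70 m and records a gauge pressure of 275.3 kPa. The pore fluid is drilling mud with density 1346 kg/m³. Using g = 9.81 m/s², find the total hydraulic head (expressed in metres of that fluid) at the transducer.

ψ = P/(ρg) = 275.3×1000 / (1346 × 9.81) = 20.85 m.
h = z + ψ = 209.70 + 20.85 = 230.55 m.

h ≈ 230.55 m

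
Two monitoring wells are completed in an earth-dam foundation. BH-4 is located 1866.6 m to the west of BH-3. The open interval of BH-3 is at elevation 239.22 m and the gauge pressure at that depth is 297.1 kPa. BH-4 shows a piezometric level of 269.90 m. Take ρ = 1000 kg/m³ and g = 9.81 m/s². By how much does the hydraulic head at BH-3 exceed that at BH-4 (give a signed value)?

Δh ≈ -0.39 m

Pressure head at BH-3: ψ = P/(ρg) = 297.1×1000 / (1000 × 9.81) = 30.29 m.
Total head at BH-3: h = z + ψ = 239.22 + 30.29 = 269.51 m.
Total head at BH-4: h = 269.90 m (water level in the piezometer is the total head).
Head difference: h(BH-3) − h(BH-4) = 269.51 − 269.90 = -0.39 m.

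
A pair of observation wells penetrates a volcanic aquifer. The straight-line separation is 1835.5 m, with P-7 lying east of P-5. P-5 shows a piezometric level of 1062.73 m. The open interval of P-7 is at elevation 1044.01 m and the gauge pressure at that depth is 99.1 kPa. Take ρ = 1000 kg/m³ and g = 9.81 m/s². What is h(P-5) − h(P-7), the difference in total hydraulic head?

Total head at P-5: h = 1062.73 m (water level in the piezometer is the total head).
Pressure head at P-7: ψ = P/(ρg) = 99.1×1000 / (1000 × 9.81) = 10.10 m.
Total head at P-7: h = z + ψ = 1044.01 + 10.10 = 1054.11 m.
Head difference: h(P-5) − h(P-7) = 1062.73 − 1054.11 = 8.62 m.

Δh ≈ 8.62 m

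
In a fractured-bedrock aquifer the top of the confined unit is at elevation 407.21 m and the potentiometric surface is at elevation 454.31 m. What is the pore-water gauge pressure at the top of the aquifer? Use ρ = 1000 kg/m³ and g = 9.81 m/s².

P ≈ 462 kPa

Pressure head at the aquifer top: ψ = h − z = 454.31 − 407.21 = 47.10 m.
P = ρgψ = 1000 × 9.81 × 47.10 = 462051 Pa ≈ 462 kPa.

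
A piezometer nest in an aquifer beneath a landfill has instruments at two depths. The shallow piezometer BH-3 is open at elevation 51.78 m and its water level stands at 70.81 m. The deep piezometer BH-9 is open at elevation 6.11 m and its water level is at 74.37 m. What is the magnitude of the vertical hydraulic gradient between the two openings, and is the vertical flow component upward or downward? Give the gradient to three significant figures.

Total head at BH-3: h = 70.81 m (water level in the standpipe).
Total head at BH-9: h = 74.37 m.
Δh = h(BH-3) − h(BH-9) = 70.81 − 74.37 = -3.56 m.
Vertical separation Δz = 51.78 − 6.11 = 45.67 m.
|i_v| = |Δh| / Δz = 3.56 / 45.67 = 0.0780.
Head is higher in the deep piezometer, so vertical flow is upward (discharge condition).

|i_v| ≈ 0.0780; vertical flow is upward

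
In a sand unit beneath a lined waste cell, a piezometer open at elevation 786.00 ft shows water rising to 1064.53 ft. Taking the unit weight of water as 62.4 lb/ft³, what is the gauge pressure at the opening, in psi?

P ≈ 121 psi

Pressure head ψ = h − z = 1064.53 − 786.00 = 278.53 ft.
P = γ·ψ / 144 = 62.4 × 278.53 / 144 = 121 psi.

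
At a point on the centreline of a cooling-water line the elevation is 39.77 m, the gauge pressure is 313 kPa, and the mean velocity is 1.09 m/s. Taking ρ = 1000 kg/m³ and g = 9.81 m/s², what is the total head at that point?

h ≈ 71.74 m

Pressure head ψ = P/(ρg) = 313×1000 / (1000 × 9.81) = 31.91 m.
Velocity head = v²/(2g) = 1.09² / (2 × 9.81) = 0.061 m.
h = z + ψ + v²/(2g) = 39.77 + 31.91 + 0.061 = 71.74 m.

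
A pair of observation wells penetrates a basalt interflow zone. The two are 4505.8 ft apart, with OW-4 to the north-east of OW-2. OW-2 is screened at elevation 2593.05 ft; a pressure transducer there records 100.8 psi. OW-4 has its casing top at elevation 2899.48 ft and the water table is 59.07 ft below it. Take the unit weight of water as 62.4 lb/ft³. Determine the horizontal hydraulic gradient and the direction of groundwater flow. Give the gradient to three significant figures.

i ≈ 0.00327; groundwater flows toward the south-west

Pressure head at OW-2: ψ = 144·P/γ = 144 × 100.8 / 62.4 = 232.62 ft.
Total head at OW-2: h = z + ψ = 2593.05 + 232.62 = 2825.67 ft.
Total head at OW-4: h = 2899.48 − 59.07 = 2840.41 ft.
Head difference: h(OW-2) − h(OW-4) = 2825.67 − 2840.41 = -14.74 ft.
Hydraulic gradient: i = |Δh| / L = 14.74 / 4505.8 = 0.00327.
Flow is from higher to lower head: from OW-4 toward OW-2, i.e. toward the south-west.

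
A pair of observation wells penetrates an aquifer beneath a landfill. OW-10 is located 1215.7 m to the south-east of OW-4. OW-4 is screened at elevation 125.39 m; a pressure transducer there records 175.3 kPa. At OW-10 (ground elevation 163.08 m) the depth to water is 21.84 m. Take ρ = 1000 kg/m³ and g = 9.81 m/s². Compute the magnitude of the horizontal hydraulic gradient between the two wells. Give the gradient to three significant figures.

Pressure head at OW-4: ψ = P/(ρg) = 175.3×1000 / (1000 × 9.81) = 17.87 m.
Total head at OW-4: h = z + ψ = 125.39 + 17.87 = 143.26 m.
Total head at OW-10: h = 163.08 − 21.84 = 141.24 m.
Head difference: h(OW-4) − h(OW-10) = 143.26 − 141.24 = 2.02 m.
Hydraulic gradient: i = |Δh| / L = 2.02 / 1215.7 = 0.00166.

i ≈ 0.00166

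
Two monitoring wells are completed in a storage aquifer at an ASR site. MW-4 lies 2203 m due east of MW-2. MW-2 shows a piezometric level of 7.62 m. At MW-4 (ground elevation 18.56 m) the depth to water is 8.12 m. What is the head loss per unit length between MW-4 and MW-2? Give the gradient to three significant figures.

Total head at MW-2: h = 7.62 m (water level in the piezometer is the total head).
Total head at MW-4: h = 18.56 − 8.12 = 10.44 m.
Head difference: h(MW-2) − h(MW-4) = 7.62 − 10.44 = -2.82 m.
Hydraulic gradient: i = |Δh| / L = 2.82 / 2203 = 0.00128.

i ≈ 0.00128 m/m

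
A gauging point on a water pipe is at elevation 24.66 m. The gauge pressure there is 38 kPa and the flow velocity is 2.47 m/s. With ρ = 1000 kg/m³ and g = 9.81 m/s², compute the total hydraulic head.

h ≈ 28.84 m

Pressure head ψ = P/(ρg) = 38×1000 / (1000 × 9.81) = 3.87 m.
Velocity head = v²/(2g) = 2.47² / (2 × 9.81) = 0.311 m.
h = z + ψ + v²/(2g) = 24.66 + 3.87 + 0.311 = 28.84 m.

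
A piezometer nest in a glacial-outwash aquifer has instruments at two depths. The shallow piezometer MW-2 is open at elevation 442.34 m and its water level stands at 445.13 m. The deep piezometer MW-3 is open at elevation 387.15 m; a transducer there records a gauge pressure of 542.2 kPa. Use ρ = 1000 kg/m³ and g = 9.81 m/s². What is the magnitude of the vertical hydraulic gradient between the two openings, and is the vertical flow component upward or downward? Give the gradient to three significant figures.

|i_v| ≈ 0.0491; vertical flow is downward

Total head at MW-2: h = 445.13 m (water level in the standpipe).
Pressure head at MW-3: ψ = P/(ρg) = 542.2×1000 / (1000 × 9.81) = 55.27 m.
Total head at MW-3: h = z + ψ = 387.15 + 55.27 = 442.42 m.
Δh = h(MW-2) − h(MW-3) = 445.13 − 442.42 = 2.71 m.
Vertical separation Δz = 442.34 − 387.15 = 55.19 m.
|i_v| = |Δh| / Δz = 2.71 / 55.19 = 0.0491.
Head is higher in the shallow piezometer, so vertical flow is downward (recharge condition).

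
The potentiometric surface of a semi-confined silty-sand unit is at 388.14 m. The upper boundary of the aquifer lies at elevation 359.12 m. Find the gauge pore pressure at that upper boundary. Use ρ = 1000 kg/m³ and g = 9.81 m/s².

P ≈ 285 kPa

Pressure head at the aquifer top: ψ = h − z = 388.14 − 359.12 = 29.02 m.
P = ρgψ = 1000 × 9.81 × 29.02 = 284686 Pa ≈ 285 kPa.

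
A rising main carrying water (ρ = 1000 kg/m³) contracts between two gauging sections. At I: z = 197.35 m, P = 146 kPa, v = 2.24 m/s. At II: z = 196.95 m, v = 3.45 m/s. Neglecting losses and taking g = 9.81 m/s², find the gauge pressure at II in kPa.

P₂ ≈ 146 kPa

Pressure head at I: ψ₁ = P₁/(ρg) = 146×1000 / (1000 × 9.81) = 14.88 m.
Velocity heads: v₁²/2g = 2.24²/19.62 = 0.256 m; v₂²/2g = 3.45²/19.62 = 0.607 m.
Total head H = z₁ + ψ₁ + v₁²/2g = 197.35 + 14.88 + 0.256 = 212.49 m.
ψ₂ = H − z₂ − v₂²/2g = 212.49 − 196.95 − 0.607 = 14.93 m.
P₂ = ρgψ₂ = 1000 × 9.81 × 14.93 ≈ 146 kPa.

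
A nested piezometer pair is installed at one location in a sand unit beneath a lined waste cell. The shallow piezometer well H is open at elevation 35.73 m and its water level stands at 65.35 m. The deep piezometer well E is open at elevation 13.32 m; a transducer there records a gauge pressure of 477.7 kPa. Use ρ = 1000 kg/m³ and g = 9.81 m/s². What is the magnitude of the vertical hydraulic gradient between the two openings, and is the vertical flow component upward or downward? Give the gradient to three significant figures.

|i_v| ≈ 0.149; vertical flow is downward

Total head at well H: h = 65.35 m (water level in the standpipe).
Pressure head at well E: ψ = P/(ρg) = 477.7×1000 / (1000 × 9.81) = 48.70 m.
Total head at well E: h = z + ψ = 13.32 + 48.70 = 62.02 m.
Δh = h(well H) − h(well E) = 65.35 − 62.02 = 3.33 m.
Vertical separation Δz = 35.73 − 13.32 = 22.41 m.
|i_v| = |Δh| / Δz = 3.33 / 22.41 = 0.149.
Head is higher in the shallow piezometer, so vertical flow is downward (recharge condition).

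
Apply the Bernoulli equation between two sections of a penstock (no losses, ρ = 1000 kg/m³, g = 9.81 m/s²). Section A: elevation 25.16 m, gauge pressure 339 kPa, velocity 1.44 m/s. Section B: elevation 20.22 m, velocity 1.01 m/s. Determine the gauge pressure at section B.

Pressure head at A: ψ₁ = P₁/(ρg) = 339×1000 / (1000 × 9.81) = 34.56 m.
Velocity heads: v₁²/2g = 1.44²/19.62 = 0.106 m; v₂²/2g = 1.01²/19.62 = 0.052 m.
Total head H = z₁ + ψ₁ + v₁²/2g = 25.16 + 34.56 + 0.106 = 59.83 m.
ψ₂ = H − z₂ − v₂²/2g = 59.83 − 20.22 − 0.052 = 39.56 m.
P₂ = ρgψ₂ = 1000 × 9.81 × 39.56 ≈ 388 kPa.

P₂ ≈ 388 kPa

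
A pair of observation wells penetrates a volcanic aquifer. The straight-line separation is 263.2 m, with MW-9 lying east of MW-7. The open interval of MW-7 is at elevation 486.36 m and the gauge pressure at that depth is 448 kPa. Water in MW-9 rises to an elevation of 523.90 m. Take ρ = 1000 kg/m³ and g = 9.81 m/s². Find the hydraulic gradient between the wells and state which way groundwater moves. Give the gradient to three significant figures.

i ≈ 0.0309; groundwater flows toward the east

Pressure head at MW-7: ψ = P/(ρg) = 448×1000 / (1000 × 9.81) = 45.67 m.
Total head at MW-7: h = z + ψ = 486.36 + 45.67 = 532.03 m.
Total head at MW-9: h = 523.90 m (water level in the piezometer is the total head).
Head difference: h(MW-7) − h(MW-9) = 532.03 − 523.90 = 8.13 m.
Hydraulic gradient: i = |Δh| / L = 8.13 / 263.2 = 0.0309.
Flow is from higher to lower head: from MW-7 toward MW-9, i.e. toward the east.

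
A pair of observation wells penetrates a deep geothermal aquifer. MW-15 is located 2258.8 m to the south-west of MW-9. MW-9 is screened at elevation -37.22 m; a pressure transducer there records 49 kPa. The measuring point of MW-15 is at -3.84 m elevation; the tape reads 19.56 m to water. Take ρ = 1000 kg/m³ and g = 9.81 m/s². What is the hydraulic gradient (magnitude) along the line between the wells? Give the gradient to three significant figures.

Pressure head at MW-9: ψ = P/(ρg) = 49×1000 / (1000 × 9.81) = 4.99 m.
Total head at MW-9: h = z + ψ = -37.22 + 4.99 = -32.23 m.
Total head at MW-15: h = -3.84 − 19.56 = -23.40 m.
Head difference: h(MW-9) − h(MW-15) = -32.23 − (-23.40) = -8.83 m.
Hydraulic gradient: i = |Δh| / L = 8.83 / 2258.8 = 0.00391.

i ≈ 0.00391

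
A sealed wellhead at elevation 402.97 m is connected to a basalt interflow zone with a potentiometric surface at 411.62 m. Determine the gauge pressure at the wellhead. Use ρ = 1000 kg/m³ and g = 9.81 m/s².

Head above the cap: Δh = 411.62 − 402.97 = 8.65 m.
P = ρgΔh = 1000 × 9.81 × 8.65 = 84856 Pa ≈ 84.9 kPa.

P ≈ 84.9 kPa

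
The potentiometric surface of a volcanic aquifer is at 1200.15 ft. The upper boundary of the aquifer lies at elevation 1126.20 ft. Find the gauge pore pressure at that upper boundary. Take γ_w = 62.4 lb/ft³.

P ≈ 32.0 psi

Pressure head at the aquifer top: ψ = h − z = 1200.15 − 1126.20 = 73.95 ft.
P = γψ/144 = 62.4 × 73.95 / 144 = 32.0 psi.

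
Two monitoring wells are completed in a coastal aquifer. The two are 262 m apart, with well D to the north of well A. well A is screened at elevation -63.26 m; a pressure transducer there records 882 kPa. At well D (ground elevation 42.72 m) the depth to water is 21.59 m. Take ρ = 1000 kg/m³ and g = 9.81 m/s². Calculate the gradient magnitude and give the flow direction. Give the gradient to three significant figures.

Pressure head at well A: ψ = P/(ρg) = 882×1000 / (1000 × 9.81) = 89.91 m.
Total head at well A: h = z + ψ = -63.26 + 89.91 = 26.65 m.
Total head at well D: h = 42.72 − 21.59 = 21.13 m.
Head difference: h(well A) − h(well D) = 26.65 − 21.13 = 5.52 m.
Hydraulic gradient: i = |Δh| / L = 5.52 / 262 = 0.0211.
Flow is from higher to lower head: from well A toward well D, i.e. toward the north.

i ≈ 0.0211; groundwater flows toward the north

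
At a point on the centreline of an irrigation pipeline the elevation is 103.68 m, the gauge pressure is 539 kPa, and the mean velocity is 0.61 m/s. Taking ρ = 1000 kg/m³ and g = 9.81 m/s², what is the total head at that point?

Pressure head ψ = P/(ρg) = 539×1000 / (1000 × 9.81) = 54.94 m.
Velocity head = v²/(2g) = 0.61² / (2 × 9.81) = 0.019 m.
h = z + ψ + v²/(2g) = 103.68 + 54.94 + 0.019 = 158.64 m.

h ≈ 158.64 m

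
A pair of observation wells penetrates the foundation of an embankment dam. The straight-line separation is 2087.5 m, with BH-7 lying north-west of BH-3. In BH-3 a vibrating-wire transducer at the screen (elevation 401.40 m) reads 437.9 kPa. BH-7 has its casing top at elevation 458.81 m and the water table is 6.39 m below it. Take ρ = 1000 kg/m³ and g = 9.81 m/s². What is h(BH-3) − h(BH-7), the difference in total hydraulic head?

Δh ≈ -6.38 m

Pressure head at BH-3: ψ = P/(ρg) = 437.9×1000 / (1000 × 9.81) = 44.64 m.
Total head at BH-3: h = z + ψ = 401.40 + 44.64 = 446.04 m.
Total head at BH-7: h = 458.81 − 6.39 = 452.42 m.
Head difference: h(BH-3) − h(BH-7) = 446.04 − 452.42 = -6.38 m.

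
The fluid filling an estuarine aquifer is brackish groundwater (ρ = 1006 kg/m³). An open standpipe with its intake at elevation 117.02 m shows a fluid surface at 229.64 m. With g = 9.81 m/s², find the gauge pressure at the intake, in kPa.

P ≈ 1110 kPa

Pressure head ψ = h − z = 229.64 − 117.02 = 112.62 m.
P = ρgψ = 1006 × 9.81 × 112.62 = 1111431 Pa ≈ 1110 kPa.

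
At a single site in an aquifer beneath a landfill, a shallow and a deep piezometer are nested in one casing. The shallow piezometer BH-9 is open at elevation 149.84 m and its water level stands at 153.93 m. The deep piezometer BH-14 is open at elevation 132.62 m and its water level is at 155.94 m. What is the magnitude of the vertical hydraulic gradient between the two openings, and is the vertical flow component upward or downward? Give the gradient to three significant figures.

|i_v| ≈ 0.117; vertical flow is upward

Total head at BH-9: h = 153.93 m (water level in the standpipe).
Total head at BH-14: h = 155.94 m.
Δh = h(BH-9) − h(BH-14) = 153.93 − 155.94 = -2.01 m.
Vertical separation Δz = 149.84 − 132.62 = 17.22 m.
|i_v| = |Δh| / Δz = 2.01 / 17.22 = 0.117.
Head is higher in the deep piezometer, so vertical flow is upward (discharge condition).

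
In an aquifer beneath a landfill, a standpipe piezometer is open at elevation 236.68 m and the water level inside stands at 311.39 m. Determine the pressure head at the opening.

ψ ≈ 74.71 m

Total head h = 311.39 m (the water-surface elevation in the piezometer).
Pressure head ψ = h − z = 311.39 − 236.68 = 74.71 m.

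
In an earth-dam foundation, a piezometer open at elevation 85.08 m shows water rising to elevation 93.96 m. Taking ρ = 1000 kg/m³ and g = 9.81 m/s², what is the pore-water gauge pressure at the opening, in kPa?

Pressure head ψ = h − z = 93.96 − 85.08 = 8.88 m.
P = ρgψ = 1000 × 9.81 × 8.88 = 87113 Pa ≈ 87.1 kPa.

P ≈ 87.1 kPa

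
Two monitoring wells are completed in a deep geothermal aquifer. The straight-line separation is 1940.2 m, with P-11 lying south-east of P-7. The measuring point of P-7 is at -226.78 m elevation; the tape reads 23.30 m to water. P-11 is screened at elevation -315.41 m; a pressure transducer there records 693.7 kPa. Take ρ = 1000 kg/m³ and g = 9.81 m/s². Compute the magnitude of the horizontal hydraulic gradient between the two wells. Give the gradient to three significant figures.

Total head at P-7: h = -226.78 − 23.30 = -250.08 m.
Pressure head at P-11: ψ = P/(ρg) = 693.7×1000 / (1000 × 9.81) = 70.71 m.
Total head at P-11: h = z + ψ = -315.41 + 70.71 = -244.70 m.
Head difference: h(P-7) − h(P-11) = -250.08 − (-244.70) = -5.38 m.
Hydraulic gradient: i = |Δh| / L = 5.38 / 1940.2 = 0.00277.

i ≈ 0.00277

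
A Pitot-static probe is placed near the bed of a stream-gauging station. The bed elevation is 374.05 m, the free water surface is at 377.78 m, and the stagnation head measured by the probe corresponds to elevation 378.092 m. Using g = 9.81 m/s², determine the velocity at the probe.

v ≈ 2.47 m/s

Near the bed, under hydrostatic conditions, the piezometric head (z + ψ) equals the free-surface elevation, 377.78 m.
Velocity head = total − piezometric = 378.092 − 377.78 = 0.312 m.
v = √(2g·h_v) = √(2 × 9.81 × 0.312) = 2.47 m/s.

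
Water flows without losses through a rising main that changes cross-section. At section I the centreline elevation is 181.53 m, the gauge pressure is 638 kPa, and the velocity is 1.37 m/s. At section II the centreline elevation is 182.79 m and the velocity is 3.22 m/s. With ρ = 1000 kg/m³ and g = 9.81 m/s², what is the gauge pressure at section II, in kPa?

Pressure head at I: ψ₁ = P₁/(ρg) = 638×1000 / (1000 × 9.81) = 65.04 m.
Velocity heads: v₁²/2g = 1.37²/19.62 = 0.096 m; v₂²/2g = 3.22²/19.62 = 0.528 m.
Total head H = z₁ + ψ₁ + v₁²/2g = 181.53 + 65.04 + 0.096 = 246.67 m.
ψ₂ = H − z₂ − v₂²/2g = 246.67 − 182.79 − 0.528 = 63.35 m.
P₂ = ρgψ₂ = 1000 × 9.81 × 63.35 ≈ 621 kPa.

P₂ ≈ 621 kPa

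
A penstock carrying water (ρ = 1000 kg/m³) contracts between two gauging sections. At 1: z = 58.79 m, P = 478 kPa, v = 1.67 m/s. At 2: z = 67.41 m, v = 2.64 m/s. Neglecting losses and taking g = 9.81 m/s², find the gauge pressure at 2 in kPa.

P₂ ≈ 391 kPa

Pressure head at 1: ψ₁ = P₁/(ρg) = 478×1000 / (1000 × 9.81) = 48.73 m.
Velocity heads: v₁²/2g = 1.67²/19.62 = 0.142 m; v₂²/2g = 2.64²/19.62 = 0.355 m.
Total head H = z₁ + ψ₁ + v₁²/2g = 58.79 + 48.73 + 0.142 = 107.66 m.
ψ₂ = H − z₂ − v₂²/2g = 107.66 − 67.41 − 0.355 = 39.90 m.
P₂ = ρgψ₂ = 1000 × 9.81 × 39.90 ≈ 391 kPa.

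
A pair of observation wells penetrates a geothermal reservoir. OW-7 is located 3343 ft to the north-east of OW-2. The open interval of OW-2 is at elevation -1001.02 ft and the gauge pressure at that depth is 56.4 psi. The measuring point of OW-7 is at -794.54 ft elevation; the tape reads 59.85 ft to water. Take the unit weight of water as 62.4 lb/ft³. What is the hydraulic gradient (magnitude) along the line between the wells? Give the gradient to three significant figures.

Pressure head at OW-2: ψ = 144·P/γ = 144 × 56.4 / 62.4 = 130.15 ft.
Total head at OW-2: h = z + ψ = -1001.02 + 130.15 = -870.87 ft.
Total head at OW-7: h = -794.54 − 59.85 = -854.39 ft.
Head difference: h(OW-2) − h(OW-7) = -870.87 − (-854.39) = -16.48 ft.
Hydraulic gradient: i = |Δh| / L = 16.48 / 3343 = 0.00493.

i ≈ 0.00493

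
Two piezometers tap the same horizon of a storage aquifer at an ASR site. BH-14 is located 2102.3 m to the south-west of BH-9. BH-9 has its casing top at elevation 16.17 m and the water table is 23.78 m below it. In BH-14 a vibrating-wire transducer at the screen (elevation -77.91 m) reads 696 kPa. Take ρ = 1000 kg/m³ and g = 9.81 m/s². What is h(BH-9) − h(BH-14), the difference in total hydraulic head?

Δh ≈ -0.65 m

Total head at BH-9: h = 16.17 − 23.78 = -7.61 m.
Pressure head at BH-14: ψ = P/(ρg) = 696×1000 / (1000 × 9.81) = 70.95 m.
Total head at BH-14: h = z + ψ = -77.91 + 70.95 = -6.96 m.
Head difference: h(BH-9) − h(BH-14) = -7.61 − (-6.96) = -0.65 m.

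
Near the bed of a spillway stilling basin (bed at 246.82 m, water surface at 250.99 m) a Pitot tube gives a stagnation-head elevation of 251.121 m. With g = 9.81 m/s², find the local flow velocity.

v ≈ 1.60 m/s

Near the bed, under hydrostatic conditions, the piezometric head (z + ψ) equals the free-surface elevation, 250.99 m.
Velocity head = total − piezometric = 251.121 − 250.99 = 0.131 m.
v = √(2g·h_v) = √(2 × 9.81 × 0.131) = 1.60 m/s.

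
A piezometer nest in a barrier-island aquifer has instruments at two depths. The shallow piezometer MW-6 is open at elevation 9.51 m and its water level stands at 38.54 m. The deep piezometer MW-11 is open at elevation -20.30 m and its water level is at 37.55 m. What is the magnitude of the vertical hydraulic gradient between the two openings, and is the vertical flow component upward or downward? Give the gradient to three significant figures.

|i_v| ≈ 0.0332; vertical flow is downward

Total head at MW-6: h = 38.54 m (water level in the standpipe).
Total head at MW-11: h = 37.55 m.
Δh = h(MW-6) − h(MW-11) = 38.54 − 37.55 = 0.99 m.
Vertical separation Δz = 9.51 − (-20.30) = 29.81 m.
|i_v| = |Δh| / Δz = 0.99 / 29.81 = 0.0332.
Head is higher in the shallow piezometer, so vertical flow is downward (recharge condition).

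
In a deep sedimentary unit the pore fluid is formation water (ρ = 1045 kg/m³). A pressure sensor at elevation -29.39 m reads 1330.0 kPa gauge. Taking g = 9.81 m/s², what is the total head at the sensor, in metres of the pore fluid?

h ≈ 100.35 m

ψ = P/(ρg) = 1330.0×1000 / (1045 × 9.81) = 129.74 m.
h = z + ψ = -29.39 + 129.74 = 100.35 m.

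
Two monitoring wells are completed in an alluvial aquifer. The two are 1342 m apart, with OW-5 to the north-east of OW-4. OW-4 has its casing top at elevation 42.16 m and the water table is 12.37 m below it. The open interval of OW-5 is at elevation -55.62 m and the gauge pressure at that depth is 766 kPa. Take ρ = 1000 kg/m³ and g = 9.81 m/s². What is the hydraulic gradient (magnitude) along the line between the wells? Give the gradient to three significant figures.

Total head at OW-4: h = 42.16 − 12.37 = 29.79 m.
Pressure head at OW-5: ψ = P/(ρg) = 766×1000 / (1000 × 9.81) = 78.08 m.
Total head at OW-5: h = z + ψ = -55.62 + 78.08 = 22.46 m.
Head difference: h(OW-4) − h(OW-5) = 29.79 − 22.46 = 7.33 m.
Hydraulic gradient: i = |Δh| / L = 7.33 / 1342 = 0.00546.

i ≈ 0.00546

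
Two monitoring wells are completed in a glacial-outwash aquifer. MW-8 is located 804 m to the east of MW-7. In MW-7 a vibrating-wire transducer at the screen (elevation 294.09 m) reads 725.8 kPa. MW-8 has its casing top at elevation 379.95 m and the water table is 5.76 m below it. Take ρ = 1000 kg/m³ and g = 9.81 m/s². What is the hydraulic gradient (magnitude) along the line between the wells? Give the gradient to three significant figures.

i ≈ 0.00760

Pressure head at MW-7: ψ = P/(ρg) = 725.8×1000 / (1000 × 9.81) = 73.99 m.
Total head at MW-7: h = z + ψ = 294.09 + 73.99 = 368.08 m.
Total head at MW-8: h = 379.95 − 5.76 = 374.19 m.
Head difference: h(MW-7) − h(MW-8) = 368.08 − 374.19 = -6.11 m.
Hydraulic gradient: i = |Δh| / L = 6.11 / 804 = 0.00760.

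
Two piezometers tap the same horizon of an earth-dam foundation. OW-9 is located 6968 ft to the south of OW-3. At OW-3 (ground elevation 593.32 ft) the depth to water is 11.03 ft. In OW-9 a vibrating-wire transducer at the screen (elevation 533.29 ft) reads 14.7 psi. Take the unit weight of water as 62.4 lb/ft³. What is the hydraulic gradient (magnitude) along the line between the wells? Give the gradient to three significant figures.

Total head at OW-3: h = 593.32 − 11.03 = 582.29 ft.
Pressure head at OW-9: ψ = 144·P/γ = 144 × 14.7 / 62.4 = 33.92 ft.
Total head at OW-9: h = z + ψ = 533.29 + 33.92 = 567.21 ft.
Head difference: h(OW-3) − h(OW-9) = 582.29 − 567.21 = 15.08 ft.
Hydraulic gradient: i = |Δh| / L = 15.08 / 6968 = 0.00216.

i ≈ 0.00216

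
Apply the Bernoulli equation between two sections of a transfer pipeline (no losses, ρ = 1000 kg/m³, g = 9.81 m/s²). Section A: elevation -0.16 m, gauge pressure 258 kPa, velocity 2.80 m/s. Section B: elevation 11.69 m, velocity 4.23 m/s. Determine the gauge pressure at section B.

Pressure head at A: ψ₁ = P₁/(ρg) = 258×1000 / (1000 × 9.81) = 26.30 m.
Velocity heads: v₁²/2g = 2.80²/19.62 = 0.400 m; v₂²/2g = 4.23²/19.62 = 0.912 m.
Total head H = z₁ + ψ₁ + v₁²/2g = -0.16 + 26.30 + 0.400 = 26.54 m.
ψ₂ = H − z₂ − v₂²/2g = 26.54 − 11.69 − 0.912 = 13.94 m.
P₂ = ρgψ₂ = 1000 × 9.81 × 13.94 ≈ 137 kPa.

P₂ ≈ 137 kPa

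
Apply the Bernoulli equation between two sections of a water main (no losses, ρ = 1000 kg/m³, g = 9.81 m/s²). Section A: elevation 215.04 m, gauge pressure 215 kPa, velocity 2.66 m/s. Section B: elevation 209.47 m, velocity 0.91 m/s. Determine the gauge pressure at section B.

P₂ ≈ 273 kPa

Pressure head at A: ψ₁ = P₁/(ρg) = 215×1000 / (1000 × 9.81) = 21.92 m.
Velocity heads: v₁²/2g = 2.66²/19.62 = 0.361 m; v₂²/2g = 0.91²/19.62 = 0.042 m.
Total head H = z₁ + ψ₁ + v₁²/2g = 215.04 + 21.92 + 0.361 = 237.32 m.
ψ₂ = H − z₂ − v₂²/2g = 237.32 − 209.47 − 0.042 = 27.81 m.
P₂ = ρgψ₂ = 1000 × 9.81 × 27.81 ≈ 273 kPa.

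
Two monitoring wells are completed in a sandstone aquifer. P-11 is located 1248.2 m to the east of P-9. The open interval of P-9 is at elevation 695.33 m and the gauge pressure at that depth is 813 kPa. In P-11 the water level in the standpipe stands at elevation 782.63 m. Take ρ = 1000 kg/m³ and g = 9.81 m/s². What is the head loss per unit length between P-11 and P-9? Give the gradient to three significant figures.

i ≈ 0.00355 m/m

Pressure head at P-9: ψ = P/(ρg) = 813×1000 / (1000 × 9.81) = 82.87 m.
Total head at P-9: h = z + ψ = 695.33 + 82.87 = 778.20 m.
Total head at P-11: h = 782.63 m (water level in the piezometer is the total head).
Head difference: h(P-9) − h(P-11) = 778.20 − 782.63 = -4.43 m.
Hydraulic gradient: i = |Δh| / L = 4.43 / 1248.2 = 0.00355.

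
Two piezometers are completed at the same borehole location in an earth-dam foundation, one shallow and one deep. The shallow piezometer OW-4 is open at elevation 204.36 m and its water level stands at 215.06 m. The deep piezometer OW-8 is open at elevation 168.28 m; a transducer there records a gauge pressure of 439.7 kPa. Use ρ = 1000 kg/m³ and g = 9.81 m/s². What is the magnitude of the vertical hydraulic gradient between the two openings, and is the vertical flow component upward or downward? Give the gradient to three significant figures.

Total head at OW-4: h = 215.06 m (water level in the standpipe).
Pressure head at OW-8: ψ = P/(ρg) = 439.7×1000 / (1000 × 9.81) = 44.82 m.
Total head at OW-8: h = z + ψ = 168.28 + 44.82 = 213.10 m.
Δh = h(OW-4) − h(OW-8) = 215.06 − 213.10 = 1.96 m.
Vertical separation Δz = 204.36 − 168.28 = 36.08 m.
|i_v| = |Δh| / Δz = 1.96 / 36.08 = 0.0543.
Head is higher in the shallow piezometer, so vertical flow is downward (recharge condition).

|i_v| ≈ 0.0543; vertical flow is downward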